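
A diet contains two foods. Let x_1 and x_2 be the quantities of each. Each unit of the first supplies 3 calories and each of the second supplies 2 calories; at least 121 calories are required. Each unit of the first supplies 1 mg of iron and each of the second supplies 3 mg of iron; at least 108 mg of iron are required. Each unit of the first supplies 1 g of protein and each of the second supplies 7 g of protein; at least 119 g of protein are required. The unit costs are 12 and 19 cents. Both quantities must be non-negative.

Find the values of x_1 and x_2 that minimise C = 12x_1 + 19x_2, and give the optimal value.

Extreme points and C = 12x_1 + 19x_2:
  (0, 121/2) → C = 2299/2
  (119, 0) → C = 1428
  (21, 29) → C = 803
  (399/4, 11/4) → C = 4997/4
The feasible region is unbounded (it extends along (0, 1), (1, 0)), but C strictly increases along every unbounded feasible direction, so there is no improving ray and the minimum is attained at a vertex.

x_1 = 21, x_2 = 29, minimum C = 803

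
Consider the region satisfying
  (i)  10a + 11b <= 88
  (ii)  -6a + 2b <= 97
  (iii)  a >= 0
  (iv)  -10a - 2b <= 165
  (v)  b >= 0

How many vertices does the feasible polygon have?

Intersecting each pair of boundary lines and keeping only the points that satisfy every inequality leaves:
  (0, 8)
  (44/5, 0)
  (0, 0)

3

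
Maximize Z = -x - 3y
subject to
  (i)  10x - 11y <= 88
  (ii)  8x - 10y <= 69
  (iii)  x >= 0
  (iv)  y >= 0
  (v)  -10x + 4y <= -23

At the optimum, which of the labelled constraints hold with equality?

(iv) and (v)

Corner points and Z = -x - 3y:
  (121/12, 7/6) → Z = -163/12
  (69/8, 0) → Z = -69/8
  (23/10, 0) → Z = -23/10
The feasible region is unbounded (it extends along (2, 5), (11, 10)), but Z strictly decreases along every unbounded feasible direction, so there is no improving ray and the maximum is attained at a vertex.

The maximum is at (23/10, 0). Substituting into each constraint, equality holds for (iv) and (v); the remaining constraints have slack.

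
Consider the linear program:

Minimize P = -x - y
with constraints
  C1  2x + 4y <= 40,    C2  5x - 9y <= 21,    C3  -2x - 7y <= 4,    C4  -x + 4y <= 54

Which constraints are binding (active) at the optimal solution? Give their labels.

C1 and C2

Corner points and P = -x - y:
  (222/19, 79/19) → P = -301/19
  (-14/3, 37/3) → P = -23/3
  (111/53, -62/53) → P = -49/53
  (-394/15, 104/15) → P = 58/3

The minimum is at (222/19, 79/19). Substituting into each constraint, equality holds for C1 and C2; the remaining constraints have slack.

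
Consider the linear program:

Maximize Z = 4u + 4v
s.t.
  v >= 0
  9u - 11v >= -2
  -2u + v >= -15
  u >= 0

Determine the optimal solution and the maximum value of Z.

u = 167/13, v = 139/13, maximum Z = 1224/13

Vertices and Z = 4u + 4v:
  (15/2, 0) → Z = 30
  (0, 0) → Z = 0
  (167/13, 139/13) → Z = 1224/13
  (0, 2/11) → Z = 8/11

The optimum lies where 9u - 11v = -2 and -2u + v = -15.
Solving simultaneously gives u = 167/13, v = 139/13.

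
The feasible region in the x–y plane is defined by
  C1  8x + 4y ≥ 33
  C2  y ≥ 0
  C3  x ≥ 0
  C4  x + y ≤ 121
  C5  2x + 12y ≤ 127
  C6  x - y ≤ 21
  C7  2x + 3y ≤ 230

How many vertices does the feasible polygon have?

Intersecting each pair of boundary lines and keeping only the points that satisfy every inequality leaves:
  (33/8, 0)
  (0, 33/4)
  (21, 0)
  (0, 127/12)
  (379/14, 85/14)

5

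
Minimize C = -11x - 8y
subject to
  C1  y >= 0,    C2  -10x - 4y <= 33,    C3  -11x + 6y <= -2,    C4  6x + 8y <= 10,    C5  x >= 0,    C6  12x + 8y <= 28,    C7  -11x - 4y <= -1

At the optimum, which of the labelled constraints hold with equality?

Extreme points and C = -11x - 8y:
  (2/11, 0) → C = -2
  (5/3, 0) → C = -55/3
  (19/31, 49/62) → C = -405/31

The minimum is at (5/3, 0). Substituting into each constraint, equality holds for C1 and C4; the remaining constraints have slack.

C1 and C4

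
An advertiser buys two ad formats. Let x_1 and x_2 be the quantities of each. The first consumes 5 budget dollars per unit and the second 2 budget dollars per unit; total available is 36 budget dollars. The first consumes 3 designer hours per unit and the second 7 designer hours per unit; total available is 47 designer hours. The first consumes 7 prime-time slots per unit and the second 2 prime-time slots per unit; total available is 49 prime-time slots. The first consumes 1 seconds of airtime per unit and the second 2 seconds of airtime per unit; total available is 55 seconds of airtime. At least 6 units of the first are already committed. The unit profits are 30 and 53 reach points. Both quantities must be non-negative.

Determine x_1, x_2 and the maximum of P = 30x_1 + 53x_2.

x_1 = 6, x_2 = 3, maximum P = 339

The optimum lies where 5x_1 + 2x_2 = 36 and x_1 = 6.
Solving simultaneously gives x_1 = 6, x_2 = 3.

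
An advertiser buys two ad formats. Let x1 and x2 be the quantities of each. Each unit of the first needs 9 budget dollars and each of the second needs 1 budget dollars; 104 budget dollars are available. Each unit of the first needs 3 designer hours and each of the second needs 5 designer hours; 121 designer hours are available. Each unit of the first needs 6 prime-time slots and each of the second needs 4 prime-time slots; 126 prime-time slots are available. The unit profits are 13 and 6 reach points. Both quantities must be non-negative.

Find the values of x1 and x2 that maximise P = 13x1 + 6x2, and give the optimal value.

x1 = 29/3, x2 = 17, maximum P = 683/3

Corner points and P = 13x1 + 6x2:
  (0, 0) → P = 0
  (0, 121/5) → P = 726/5
  (104/9, 0) → P = 1352/9
  (29/3, 17) → P = 683/3
  (73/9, 58/3) → P = 1993/9

The binding constraints are 9x1 + x2 = 104 and 6x1 + 4x2 = 126.
Solving simultaneously gives x1 = 29/3, x2 = 17.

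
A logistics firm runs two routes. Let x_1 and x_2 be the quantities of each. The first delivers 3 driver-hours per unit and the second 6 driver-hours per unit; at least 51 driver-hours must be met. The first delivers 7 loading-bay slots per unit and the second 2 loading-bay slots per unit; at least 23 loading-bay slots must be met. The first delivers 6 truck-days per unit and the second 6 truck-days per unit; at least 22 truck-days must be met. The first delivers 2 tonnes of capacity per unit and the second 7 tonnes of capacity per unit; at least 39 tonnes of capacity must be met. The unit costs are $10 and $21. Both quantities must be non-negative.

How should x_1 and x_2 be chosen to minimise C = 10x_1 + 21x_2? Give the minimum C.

Vertices and C = 10x_1 + 21x_2:
  (0, 23/2) → C = 483/2
  (39/2, 0) → C = 195
  (1, 8) → C = 178
  (41/3, 5/3) → C = 515/3
The feasible region is unbounded (it extends along (0, 1), (1, 0)), but C strictly increases along every unbounded feasible direction, so there is no improving ray and the minimum is attained at a vertex.

At the optimal vertex, 3x_1 + 6x_2 = 51 and 2x_1 + 7x_2 = 39.
Solving simultaneously gives x_1 = 41/3, x_2 = 5/3.

x_1 = 41/3, x_2 = 5/3, minimum C = 515/3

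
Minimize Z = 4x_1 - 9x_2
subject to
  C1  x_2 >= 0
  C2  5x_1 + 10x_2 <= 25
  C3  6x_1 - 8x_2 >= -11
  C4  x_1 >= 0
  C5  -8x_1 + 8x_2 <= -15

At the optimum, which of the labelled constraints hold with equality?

C2 and C5

Vertices and Z = 4x_1 - 9x_2:
  (5, 0) → Z = 20
  (15/8, 0) → Z = 15/2
  (35/12, 25/24) → Z = 55/24

The minimum is at (35/12, 25/24). Substituting into each constraint, equality holds for C2 and C5; the remaining constraints have slack.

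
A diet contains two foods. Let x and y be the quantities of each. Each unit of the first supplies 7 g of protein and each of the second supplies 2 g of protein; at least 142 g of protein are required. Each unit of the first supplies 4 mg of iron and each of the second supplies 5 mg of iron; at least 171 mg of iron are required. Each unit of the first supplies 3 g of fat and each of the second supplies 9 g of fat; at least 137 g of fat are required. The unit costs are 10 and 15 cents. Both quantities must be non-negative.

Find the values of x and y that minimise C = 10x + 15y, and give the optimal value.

x = 122/3, y = 5/3, minimum C = 1295/3

Extreme points and C = 10x + 15y:
  (0, 71) → C = 1065
  (137/3, 0) → C = 1370/3
  (368/27, 629/27) → C = 13115/27
  (122/3, 5/3) → C = 1295/3
The feasible region is unbounded (it extends along (0, 1), (1, 0)), but C strictly increases along every unbounded feasible direction, so there is no improving ray and the minimum is attained at a vertex.

The binding constraints are 4x + 5y = 171 and 3x + 9y = 137.
Solving simultaneously gives x = 122/3, y = 5/3.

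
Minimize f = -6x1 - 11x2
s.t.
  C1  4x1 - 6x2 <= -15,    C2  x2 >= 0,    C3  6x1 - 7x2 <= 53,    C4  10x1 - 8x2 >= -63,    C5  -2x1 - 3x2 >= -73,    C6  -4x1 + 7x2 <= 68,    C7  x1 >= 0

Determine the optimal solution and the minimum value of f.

Extreme points and f = -6x1 - 11x2:
  (131/8, 161/12) → f = -1475/6
  (0, 5/2) → f = -55/2
  (103/38, 214/19) → f = -2663/19
  (0, 63/8) → f = -693/8
  (307/26, 214/13) → f = -3275/13

At the optimal vertex, -2x1 - 3x2 = -73 and -4x1 + 7x2 = 68.
Solving simultaneously gives x1 = 307/26, x2 = 214/13.

x1 = 307/26, x2 = 214/13, minimum f = -3275/13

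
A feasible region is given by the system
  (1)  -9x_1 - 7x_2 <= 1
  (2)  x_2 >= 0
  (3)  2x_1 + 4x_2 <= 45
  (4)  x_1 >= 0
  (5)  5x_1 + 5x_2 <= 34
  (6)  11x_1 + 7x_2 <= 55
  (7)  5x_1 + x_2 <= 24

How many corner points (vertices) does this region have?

5

Of the 21 pairwise boundary intersections, those satisfying every inequality are:
  (0, 0)
  (24/5, 0)
  (0, 34/5)
  (37/20, 99/20)
  (113/24, 11/24)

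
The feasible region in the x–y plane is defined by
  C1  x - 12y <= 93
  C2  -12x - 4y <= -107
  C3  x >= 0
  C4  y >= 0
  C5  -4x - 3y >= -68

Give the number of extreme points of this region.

3

Intersecting each pair of boundary lines and keeping only the points that satisfy every inequality leaves:
  (107/12, 0)
  (49/20, 97/5)
  (17, 0)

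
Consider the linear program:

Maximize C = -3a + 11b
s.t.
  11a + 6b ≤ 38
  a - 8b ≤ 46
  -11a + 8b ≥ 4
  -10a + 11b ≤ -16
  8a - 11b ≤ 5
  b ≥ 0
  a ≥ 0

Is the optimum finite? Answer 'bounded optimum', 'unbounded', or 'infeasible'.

infeasible

The boundaries 11a + 6b = 38 and -11a + 8b = 4 meet at (20/11, 3), but that point violates -10a + 11b ≤ -16. Every candidate vertex is excluded by some other constraint, so the feasible region is empty.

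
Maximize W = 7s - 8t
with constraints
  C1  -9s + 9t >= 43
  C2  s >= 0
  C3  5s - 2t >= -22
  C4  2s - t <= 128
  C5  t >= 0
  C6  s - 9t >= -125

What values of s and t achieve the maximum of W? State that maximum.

Feasible corners and W = 7s - 8t:
  (0, 43/9) → W = -344/9
  (41/4, 541/36) → W = -1745/36
  (0, 11) → W = -88
  (52/43, 603/43) → W = -4460/43

The optimum lies where -9s + 9t = 43 and s = 0.
Solving simultaneously gives s = 0, t = 43/9.

s = 0, t = 43/9, maximum W = -344/9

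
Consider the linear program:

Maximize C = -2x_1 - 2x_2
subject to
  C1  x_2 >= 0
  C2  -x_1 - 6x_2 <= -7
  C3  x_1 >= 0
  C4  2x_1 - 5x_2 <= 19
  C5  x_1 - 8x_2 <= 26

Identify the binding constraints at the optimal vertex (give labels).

C2 and C3

Vertices and C = -2x_1 - 2x_2:
  (7, 0) → C = -14
  (19/2, 0) → C = -19
  (0, 7/6) → C = -7/3
The feasible region is unbounded (it extends along (0, 1), (5, 2)), but C strictly decreases along every unbounded feasible direction, so there is no improving ray and the maximum is attained at a vertex.

The maximum is at (0, 7/6). Substituting into each constraint, equality holds for C2 and C3; the remaining constraints have slack.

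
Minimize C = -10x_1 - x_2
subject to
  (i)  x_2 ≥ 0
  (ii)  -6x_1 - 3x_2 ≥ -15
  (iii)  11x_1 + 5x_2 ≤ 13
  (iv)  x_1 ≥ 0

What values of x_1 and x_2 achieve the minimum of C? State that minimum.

x_1 = 13/11, x_2 = 0, minimum C = -130/11

Corner points and C = -10x_1 - x_2:
  (13/11, 0) → C = -130/11
  (0, 0) → C = 0
  (0, 13/5) → C = -13/5

The optimum lies where x_2 = 0 and 11x_1 + 5x_2 = 13.
Solving simultaneously gives x_1 = 13/11, x_2 = 0.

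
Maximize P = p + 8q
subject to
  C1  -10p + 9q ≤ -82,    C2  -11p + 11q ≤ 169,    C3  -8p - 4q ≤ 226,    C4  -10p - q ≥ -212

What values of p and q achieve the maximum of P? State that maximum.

Feasible corners and P = p + 8q:
  (-853/56, -729/28) → P = -12517/56
  (199/10, 13) → P = 1239/10
  (537/16, -989/8) → P = -15287/16

At the optimal vertex, -10p + 9q = -82 and -10p - q = -212.
Solving simultaneously gives p = 199/10, q = 13.

p = 199/10, q = 13, maximum P = 1239/10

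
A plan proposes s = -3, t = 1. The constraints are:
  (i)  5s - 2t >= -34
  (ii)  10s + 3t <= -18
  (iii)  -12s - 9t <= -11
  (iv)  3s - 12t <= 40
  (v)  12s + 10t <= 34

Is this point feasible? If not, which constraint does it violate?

Constraint (iii): -12s - 9t = 27, which is not ≤ -11. All other constraints are satisfied.

not feasible — violates (iii)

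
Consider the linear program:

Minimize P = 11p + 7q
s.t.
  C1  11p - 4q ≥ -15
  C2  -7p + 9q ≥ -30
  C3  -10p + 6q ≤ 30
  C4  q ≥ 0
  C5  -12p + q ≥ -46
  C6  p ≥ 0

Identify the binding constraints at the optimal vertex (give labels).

C4 and C6

Corner points and P = 11p + 7q:
  (15/13, 90/13) → P = 795/13
  (0, 15/4) → P = 105/4
  (153/31, 410/31) → P = 4553/31
  (23/6, 0) → P = 253/6
  (0, 0) → P = 0

The minimum is at (0, 0). Substituting into each constraint, equality holds for C4 and C6; the remaining constraints have slack.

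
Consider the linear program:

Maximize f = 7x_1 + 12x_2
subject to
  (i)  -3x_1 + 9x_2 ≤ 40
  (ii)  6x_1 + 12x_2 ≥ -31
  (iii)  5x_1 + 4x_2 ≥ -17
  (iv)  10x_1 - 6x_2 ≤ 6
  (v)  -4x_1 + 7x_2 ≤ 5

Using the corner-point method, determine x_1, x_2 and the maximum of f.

x_1 = 36/23, x_2 = 37/23, maximum f = 696/23

The binding constraints are 10x_1 - 6x_2 = 6 and -4x_1 + 7x_2 = 5.
Solving simultaneously gives x_1 = 36/23, x_2 = 37/23.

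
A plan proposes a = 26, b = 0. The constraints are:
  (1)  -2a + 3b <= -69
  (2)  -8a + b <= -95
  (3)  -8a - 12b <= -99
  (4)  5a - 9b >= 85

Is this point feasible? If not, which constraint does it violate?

not feasible — violates (1)

Constraint (1): -2a + 3b = -52, which is not ≤ -69. All other constraints are satisfied.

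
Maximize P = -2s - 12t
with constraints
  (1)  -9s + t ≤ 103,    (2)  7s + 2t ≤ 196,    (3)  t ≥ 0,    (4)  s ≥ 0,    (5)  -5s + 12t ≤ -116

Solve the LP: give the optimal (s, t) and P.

s = 116/5, t = 0, maximum P = -232/5

Corner points and P = -2s - 12t:
  (28, 0) → P = -56
  (1292/47, 84/47) → P = -3592/47
  (116/5, 0) → P = -232/5

At the optimal vertex, t = 0 and -5s + 12t = -116.
Solving simultaneously gives s = 116/5, t = 0.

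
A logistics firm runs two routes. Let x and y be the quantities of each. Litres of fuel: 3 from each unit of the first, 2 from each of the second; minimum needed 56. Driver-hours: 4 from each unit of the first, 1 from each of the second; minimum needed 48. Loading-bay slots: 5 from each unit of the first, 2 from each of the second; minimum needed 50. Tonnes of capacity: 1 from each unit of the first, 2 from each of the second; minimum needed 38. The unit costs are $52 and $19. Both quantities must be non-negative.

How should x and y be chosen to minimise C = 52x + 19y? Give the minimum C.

x = 8, y = 16, minimum C = 720

Corner points and C = 52x + 19y:
  (0, 48) → C = 912
  (38, 0) → C = 1976
  (8, 16) → C = 720
  (9, 29/2) → C = 1487/2
The feasible region is unbounded (it extends along (0, 1), (1, 0)), but C strictly increases along every unbounded feasible direction, so there is no improving ray and the minimum is attained at a vertex.

The optimum lies where 3x + 2y = 56 and 4x + y = 48.
Solving simultaneously gives x = 8, y = 16.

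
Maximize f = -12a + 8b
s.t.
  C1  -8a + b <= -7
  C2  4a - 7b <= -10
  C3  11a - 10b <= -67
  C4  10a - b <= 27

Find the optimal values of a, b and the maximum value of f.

a = 10, b = 73, maximum f = 464

The optimum lies where -8a + b = -7 and 10a - b = 27.
Solving simultaneously gives a = 10, b = 73.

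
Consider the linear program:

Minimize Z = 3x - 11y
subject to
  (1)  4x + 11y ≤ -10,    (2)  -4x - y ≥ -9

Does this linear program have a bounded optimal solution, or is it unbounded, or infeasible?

unbounded

From the feasible point (109/40, -19/10), moving in the direction (-11, 4) keeps every constraint satisfied while Z decreases without bound.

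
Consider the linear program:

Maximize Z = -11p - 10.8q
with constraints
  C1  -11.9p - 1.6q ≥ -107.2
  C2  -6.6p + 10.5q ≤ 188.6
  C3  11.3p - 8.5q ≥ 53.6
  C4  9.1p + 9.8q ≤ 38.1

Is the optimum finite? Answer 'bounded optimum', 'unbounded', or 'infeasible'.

From the feasible point (49480/5103, -7459/1458), moving in the direction (-8.5, -11.3) keeps every constraint satisfied while Z increases without bound.

unbounded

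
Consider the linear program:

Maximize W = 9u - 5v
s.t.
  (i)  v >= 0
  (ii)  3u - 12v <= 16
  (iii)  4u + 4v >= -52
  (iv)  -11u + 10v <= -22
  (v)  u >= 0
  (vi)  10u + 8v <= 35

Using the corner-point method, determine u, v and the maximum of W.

u = 7/2, v = 0, maximum W = 63/2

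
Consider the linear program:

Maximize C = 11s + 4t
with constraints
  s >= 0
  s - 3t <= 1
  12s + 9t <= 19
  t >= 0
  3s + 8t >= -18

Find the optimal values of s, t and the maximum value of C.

s = 22/15, t = 7/45, maximum C = 754/45

Corner points and C = 11s + 4t:
  (0, 19/9) → C = 76/9
  (0, 0) → C = 0
  (22/15, 7/45) → C = 754/45
  (1, 0) → C = 11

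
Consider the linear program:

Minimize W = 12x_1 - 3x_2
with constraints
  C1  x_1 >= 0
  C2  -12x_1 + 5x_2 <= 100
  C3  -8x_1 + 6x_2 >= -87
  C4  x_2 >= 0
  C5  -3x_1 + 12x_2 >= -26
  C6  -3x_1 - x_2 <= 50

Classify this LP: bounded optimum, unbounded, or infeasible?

Extreme points and W = 12x_1 - 3x_2:
  (0, 20) → W = -60
  (0, 0) → W = 0
  (148/13, 53/78) → W = 3499/26
  (26/3, 0) → W = 104
The feasible region has finitely many vertices and no improving ray; the minimum is -60 at (0, 20).

bounded optimum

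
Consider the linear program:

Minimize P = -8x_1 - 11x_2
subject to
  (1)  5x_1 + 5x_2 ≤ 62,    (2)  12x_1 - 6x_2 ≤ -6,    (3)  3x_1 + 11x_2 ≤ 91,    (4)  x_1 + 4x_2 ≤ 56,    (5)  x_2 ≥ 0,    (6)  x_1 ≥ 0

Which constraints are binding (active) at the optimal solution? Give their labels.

Vertices and P = -8x_1 - 11x_2:
  (16/5, 37/5) → P = -107
  (0, 1) → P = -11
  (0, 91/11) → P = -91

The minimum is at (16/5, 37/5). Substituting into each constraint, equality holds for (2) and (3); the remaining constraints have slack.

(2) and (3)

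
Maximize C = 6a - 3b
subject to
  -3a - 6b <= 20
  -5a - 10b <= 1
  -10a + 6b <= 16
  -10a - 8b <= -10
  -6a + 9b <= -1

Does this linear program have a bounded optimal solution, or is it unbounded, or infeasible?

unbounded

From the feasible point (9/5, -1), moving in the direction (10, -5) keeps every constraint satisfied while C increases without bound.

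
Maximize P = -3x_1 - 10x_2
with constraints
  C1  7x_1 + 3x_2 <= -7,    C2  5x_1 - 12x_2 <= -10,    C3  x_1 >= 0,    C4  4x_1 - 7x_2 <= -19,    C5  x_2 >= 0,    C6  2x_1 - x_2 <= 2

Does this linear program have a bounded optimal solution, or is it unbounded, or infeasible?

The boundaries 7x_1 + 3x_2 = -7 and 4x_1 - 7x_2 = -19 meet at (-106/61, 105/61), but that point violates x_1 ≥ 0. Every candidate vertex is excluded by some other constraint, so the feasible region is empty.

infeasible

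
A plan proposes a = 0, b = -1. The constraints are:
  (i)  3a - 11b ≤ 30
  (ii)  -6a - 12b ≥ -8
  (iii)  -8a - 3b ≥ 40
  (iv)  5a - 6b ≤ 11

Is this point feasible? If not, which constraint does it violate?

not feasible — violates (iii)

Constraint (iii): -8a - 3b = 3, which is not ≥ 40. All other constraints are satisfied.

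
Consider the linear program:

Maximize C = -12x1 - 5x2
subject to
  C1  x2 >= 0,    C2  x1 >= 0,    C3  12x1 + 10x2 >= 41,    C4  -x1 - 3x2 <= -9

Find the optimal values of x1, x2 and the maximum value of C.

Vertices and C = -12x1 - 5x2:
  (9, 0) → C = -108
  (0, 41/10) → C = -41/2
  (33/26, 67/26) → C = -731/26
The feasible region is unbounded (it extends along (0, 1), (1, 0)), but C strictly decreases along every unbounded feasible direction, so there is no improving ray and the maximum is attained at a vertex.

The optimum lies where x1 = 0 and 12x1 + 10x2 = 41.
Solving simultaneously gives x1 = 0, x2 = 41/10.

x1 = 0, x2 = 41/10, maximum C = -41/2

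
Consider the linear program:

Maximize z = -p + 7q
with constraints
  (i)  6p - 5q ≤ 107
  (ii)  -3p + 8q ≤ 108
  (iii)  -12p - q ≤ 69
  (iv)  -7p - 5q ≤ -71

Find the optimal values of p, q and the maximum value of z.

p = 1396/33, q = 323/11, maximum z = 5387/33

Corner points and z = -p + 7q:
  (1396/33, 323/11) → z = 5387/33
  (178/13, -323/65) → z = -3151/65
  (28/71, 969/71) → z = 6755/71

The binding constraints are 6p - 5q = 107 and -3p + 8q = 108.
Solving simultaneously gives p = 1396/33, q = 323/11.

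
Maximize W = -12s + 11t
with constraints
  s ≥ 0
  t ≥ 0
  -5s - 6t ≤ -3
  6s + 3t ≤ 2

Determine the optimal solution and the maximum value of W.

s = 0, t = 2/3, maximum W = 22/3

Corner points and W = -12s + 11t:
  (0, 1/2) → W = 11/2
  (0, 2/3) → W = 22/3
  (1/7, 8/21) → W = 52/21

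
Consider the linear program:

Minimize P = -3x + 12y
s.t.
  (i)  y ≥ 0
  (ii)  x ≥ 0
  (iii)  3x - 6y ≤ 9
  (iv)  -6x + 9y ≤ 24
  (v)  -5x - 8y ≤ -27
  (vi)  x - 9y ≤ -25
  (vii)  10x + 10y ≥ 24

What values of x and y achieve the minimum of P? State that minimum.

x = 11, y = 4, minimum P = 15

Vertices and P = -3x + 12y:
  (11, 4) → P = 15
  (17/31, 94/31) → P = 1077/31
  (43/53, 152/53) → P = 1695/53
The feasible region is unbounded (it extends along (3, 2), (2, 1)), but P strictly increases along every unbounded feasible direction, so there is no improving ray and the minimum is attained at a vertex.

The optimum lies where 3x - 6y = 9 and x - 9y = -25.
Solving simultaneously gives x = 11, y = 4.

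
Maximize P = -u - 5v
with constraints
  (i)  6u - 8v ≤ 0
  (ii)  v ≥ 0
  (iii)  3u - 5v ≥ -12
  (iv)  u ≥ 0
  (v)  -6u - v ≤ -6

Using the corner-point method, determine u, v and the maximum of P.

u = 8/9, v = 2/3, maximum P = -38/9

Vertices and P = -u - 5v:
  (16, 12) → P = -76
  (8/9, 2/3) → P = -38/9
  (6/11, 30/11) → P = -156/11

The binding constraints are 6u - 8v = 0 and -6u - v = -6.
Solving simultaneously gives u = 8/9, v = 2/3.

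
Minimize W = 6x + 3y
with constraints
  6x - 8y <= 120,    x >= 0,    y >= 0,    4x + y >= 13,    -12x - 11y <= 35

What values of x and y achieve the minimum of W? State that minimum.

Vertices and W = 6x + 3y:
  (20, 0) → W = 120
  (0, 13) → W = 39
  (13/4, 0) → W = 39/2
The feasible region is unbounded (it extends along (0, 1), (4, 3)), but W strictly increases along every unbounded feasible direction, so there is no improving ray and the minimum is attained at a vertex.

At the optimal vertex, y = 0 and 4x + y = 13.
Solving simultaneously gives x = 13/4, y = 0.

x = 13/4, y = 0, minimum W = 39/2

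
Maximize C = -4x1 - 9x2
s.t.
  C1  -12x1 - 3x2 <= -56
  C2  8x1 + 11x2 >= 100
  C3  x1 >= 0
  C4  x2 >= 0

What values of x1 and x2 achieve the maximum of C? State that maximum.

The feasible region is unbounded (it extends along (0, 1), (1, 0)), but C strictly decreases along every unbounded feasible direction, so there is no improving ray and the maximum is attained at a vertex.

The binding constraints are 8x1 + 11x2 = 100 and x2 = 0.
Solving simultaneously gives x1 = 25/2, x2 = 0.

x1 = 25/2, x2 = 0, maximum C = -50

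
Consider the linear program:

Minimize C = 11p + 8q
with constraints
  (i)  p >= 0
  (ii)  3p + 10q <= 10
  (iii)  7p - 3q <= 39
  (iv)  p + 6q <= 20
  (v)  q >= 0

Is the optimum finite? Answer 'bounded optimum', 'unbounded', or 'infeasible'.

Feasible corners and C = 11p + 8q:
  (0, 1) → C = 8
  (0, 0) → C = 0
  (10/3, 0) → C = 110/3
The feasible region has finitely many vertices and no improving ray; the minimum is 0 at (0, 0).

bounded optimum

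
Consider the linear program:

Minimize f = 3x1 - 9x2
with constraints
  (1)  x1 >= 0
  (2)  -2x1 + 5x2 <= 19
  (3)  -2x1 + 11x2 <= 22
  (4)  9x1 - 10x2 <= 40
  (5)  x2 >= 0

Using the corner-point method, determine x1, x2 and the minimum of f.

Extreme points and f = 3x1 - 9x2:
  (0, 2) → f = -18
  (0, 0) → f = 0
  (660/79, 278/79) → f = -522/79
  (40/9, 0) → f = 40/3

The optimum lies where x1 = 0 and -2x1 + 11x2 = 22.
Solving simultaneously gives x1 = 0, x2 = 2.

x1 = 0, x2 = 2, minimum f = -18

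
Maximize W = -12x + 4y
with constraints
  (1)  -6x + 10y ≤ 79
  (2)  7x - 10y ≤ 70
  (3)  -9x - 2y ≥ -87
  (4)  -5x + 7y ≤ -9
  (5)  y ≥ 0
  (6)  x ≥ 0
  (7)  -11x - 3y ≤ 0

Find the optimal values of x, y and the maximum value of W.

Feasible corners and W = -12x + 4y:
  (627/73, 354/73) → W = -6108/73
  (29/3, 0) → W = -116
  (9/5, 0) → W = -108/5

The binding constraints are -5x + 7y = -9 and y = 0.
Solving simultaneously gives x = 9/5, y = 0.

x = 9/5, y = 0, maximum W = -108/5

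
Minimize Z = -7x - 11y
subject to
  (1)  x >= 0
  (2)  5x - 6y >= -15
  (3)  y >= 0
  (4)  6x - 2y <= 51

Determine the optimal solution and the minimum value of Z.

Extreme points and Z = -7x - 11y:
  (0, 5/2) → Z = -55/2
  (0, 0) → Z = 0
  (168/13, 345/26) → Z = -6147/26
  (17/2, 0) → Z = -119/2

x = 168/13, y = 345/26, minimum Z = -6147/26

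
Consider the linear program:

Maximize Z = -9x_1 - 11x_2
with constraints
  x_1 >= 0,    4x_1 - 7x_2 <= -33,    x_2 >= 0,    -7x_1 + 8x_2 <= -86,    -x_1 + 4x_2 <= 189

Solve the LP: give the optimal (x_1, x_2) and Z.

Feasible corners and Z = -9x_1 - 11x_2:
  (866/17, 575/17) → Z = -14119/17
  (397/3, 241/3) → Z = -6224/3
  (464/5, 1409/20) → Z = -32203/20

The optimum lies where 4x_1 - 7x_2 = -33 and -7x_1 + 8x_2 = -86.
Solving simultaneously gives x_1 = 866/17, x_2 = 575/17.

x_1 = 866/17, x_2 = 575/17, maximum Z = -14119/17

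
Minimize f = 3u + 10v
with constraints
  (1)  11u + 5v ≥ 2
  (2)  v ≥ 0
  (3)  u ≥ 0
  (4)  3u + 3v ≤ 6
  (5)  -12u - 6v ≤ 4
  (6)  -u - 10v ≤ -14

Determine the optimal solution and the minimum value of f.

The binding constraints are u = 0 and -u - 10v = -14.
Solving simultaneously gives u = 0, v = 7/5.

u = 0, v = 7/5, minimum f = 14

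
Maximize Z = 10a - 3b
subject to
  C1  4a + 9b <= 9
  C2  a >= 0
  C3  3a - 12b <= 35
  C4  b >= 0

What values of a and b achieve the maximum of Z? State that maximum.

a = 9/4, b = 0, maximum Z = 45/2

At the optimal vertex, 4a + 9b = 9 and b = 0.
Solving simultaneously gives a = 9/4, b = 0.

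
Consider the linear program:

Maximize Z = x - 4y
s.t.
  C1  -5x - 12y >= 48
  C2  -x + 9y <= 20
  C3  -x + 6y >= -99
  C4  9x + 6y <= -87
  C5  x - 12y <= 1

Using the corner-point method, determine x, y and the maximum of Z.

The binding constraints are 9x + 6y = -87 and x - 12y = 1.
Solving simultaneously gives x = -173/19, y = -16/19.

x = -173/19, y = -16/19, maximum Z = -109/19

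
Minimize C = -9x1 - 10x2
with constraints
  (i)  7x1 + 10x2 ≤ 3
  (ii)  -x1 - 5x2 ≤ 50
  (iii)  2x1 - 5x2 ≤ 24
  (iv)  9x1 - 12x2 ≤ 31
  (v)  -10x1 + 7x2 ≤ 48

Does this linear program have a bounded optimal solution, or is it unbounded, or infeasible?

bounded optimum

Feasible corners and C = -9x1 - 10x2:
  (173/87, -95/87) → C = -607/87
  (-459/149, 366/149) → C = 471/149
  (-26/3, -124/15) → C = 482/3
  (-590/57, -452/57) → C = 9830/57
  (-19/3, -22/3) → C = 391/3
The feasible region has finitely many vertices and no improving ray; the minimum is -607/87 at (173/87, -95/87).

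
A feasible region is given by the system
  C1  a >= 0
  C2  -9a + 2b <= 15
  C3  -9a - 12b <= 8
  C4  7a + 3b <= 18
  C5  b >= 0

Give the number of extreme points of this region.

3

Of the 10 pairwise boundary intersections, those satisfying every inequality are:
  (0, 6)
  (0, 0)
  (18/7, 0)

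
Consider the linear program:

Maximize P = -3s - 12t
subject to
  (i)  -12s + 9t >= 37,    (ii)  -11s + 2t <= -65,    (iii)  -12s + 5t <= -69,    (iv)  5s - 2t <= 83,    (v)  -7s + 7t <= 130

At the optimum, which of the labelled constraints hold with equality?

Feasible corners and P = -3s - 12t:
  (403/24, 53/2) → P = -2947/8
  (821/21, 1181/21) → P = -5545/7
  (1133/49, 2043/49) → P = -27915/49
  (841/21, 1231/21) → P = -5765/7

The maximum is at (403/24, 53/2). Substituting into each constraint, equality holds for (i) and (iii); the remaining constraints have slack.

(i) and (iii)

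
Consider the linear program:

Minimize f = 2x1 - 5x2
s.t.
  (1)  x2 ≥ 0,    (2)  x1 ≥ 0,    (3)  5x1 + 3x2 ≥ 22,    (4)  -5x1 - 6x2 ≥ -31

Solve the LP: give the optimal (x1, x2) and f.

Extreme points and f = 2x1 - 5x2:
  (22/5, 0) → f = 44/5
  (31/5, 0) → f = 62/5
  (13/5, 3) → f = -49/5

The optimum lies where 5x1 + 3x2 = 22 and -5x1 - 6x2 = -31.
Solving simultaneously gives x1 = 13/5, x2 = 3.

x1 = 13/5, x2 = 3, minimum f = -49/5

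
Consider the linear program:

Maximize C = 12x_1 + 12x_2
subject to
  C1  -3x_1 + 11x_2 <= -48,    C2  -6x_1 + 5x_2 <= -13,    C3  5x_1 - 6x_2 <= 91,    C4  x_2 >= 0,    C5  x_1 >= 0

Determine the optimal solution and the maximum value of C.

Feasible corners and C = 12x_1 + 12x_2:
  (713/37, 33/37) → C = 8952/37
  (16, 0) → C = 192
  (91/5, 0) → C = 1092/5

The binding constraints are -3x_1 + 11x_2 = -48 and 5x_1 - 6x_2 = 91.
Solving simultaneously gives x_1 = 713/37, x_2 = 33/37.

x_1 = 713/37, x_2 = 33/37, maximum C = 8952/37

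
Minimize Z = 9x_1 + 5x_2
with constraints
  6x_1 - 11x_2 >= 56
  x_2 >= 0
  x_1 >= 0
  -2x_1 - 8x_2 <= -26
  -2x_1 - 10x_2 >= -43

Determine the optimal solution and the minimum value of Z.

Vertices and Z = 9x_1 + 5x_2:
  (367/35, 22/35) → Z = 3413/35
  (1033/82, 73/41) → Z = 10027/82
  (13, 0) → Z = 117
  (43/2, 0) → Z = 387/2

At the optimal vertex, 6x_1 - 11x_2 = 56 and -2x_1 - 8x_2 = -26.
Solving simultaneously gives x_1 = 367/35, x_2 = 22/35.

x_1 = 367/35, x_2 = 22/35, minimum Z = 3413/35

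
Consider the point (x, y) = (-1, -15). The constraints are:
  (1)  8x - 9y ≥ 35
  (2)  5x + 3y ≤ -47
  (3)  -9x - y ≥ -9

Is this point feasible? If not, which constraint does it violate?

(1): 127 ≥ 35 ✓
(2): -50 ≤ -47 ✓
(3): 24 ≥ -9 ✓

feasible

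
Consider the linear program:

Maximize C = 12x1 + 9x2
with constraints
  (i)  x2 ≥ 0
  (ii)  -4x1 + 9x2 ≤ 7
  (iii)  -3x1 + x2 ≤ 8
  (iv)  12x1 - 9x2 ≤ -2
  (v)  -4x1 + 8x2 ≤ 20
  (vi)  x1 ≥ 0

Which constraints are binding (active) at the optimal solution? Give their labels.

Corner points and C = 12x1 + 9x2:
  (5/8, 19/18) → C = 17
  (0, 7/9) → C = 7
  (0, 2/9) → C = 2

The maximum is at (5/8, 19/18). Substituting into each constraint, equality holds for (ii) and (iv); the remaining constraints have slack.

(ii) and (iv)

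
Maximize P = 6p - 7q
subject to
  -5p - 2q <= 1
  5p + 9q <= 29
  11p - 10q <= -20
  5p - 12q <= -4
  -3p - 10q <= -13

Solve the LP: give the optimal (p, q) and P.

Vertices and P = 6p - 7q:
  (-67/35, 30/7) → P = -1452/35
  (-9/11, 17/11) → P = -173/11
  (110/149, 419/149) → P = -2273/149
  (-1/2, 29/20) → P = -263/20

At the optimal vertex, 11p - 10q = -20 and -3p - 10q = -13.
Solving simultaneously gives p = -1/2, q = 29/20.

p = -1/2, q = 29/20, maximum P = -263/20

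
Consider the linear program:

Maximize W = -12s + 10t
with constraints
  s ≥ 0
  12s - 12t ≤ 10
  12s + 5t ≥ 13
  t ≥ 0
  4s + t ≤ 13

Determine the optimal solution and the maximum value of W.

Corner points and W = -12s + 10t:
  (0, 13/5) → W = 26
  (0, 13) → W = 130
  (103/102, 3/17) → W = -176/17
  (83/30, 29/15) → W = -208/15

The binding constraints are s = 0 and 4s + t = 13.
Solving simultaneously gives s = 0, t = 13.

s = 0, t = 13, maximum W = 130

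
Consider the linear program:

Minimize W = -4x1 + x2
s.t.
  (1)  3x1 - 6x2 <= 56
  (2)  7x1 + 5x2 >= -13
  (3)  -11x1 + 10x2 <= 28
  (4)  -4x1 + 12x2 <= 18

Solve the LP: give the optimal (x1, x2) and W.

x1 = 65, x2 = 139/6, minimum W = -1421/6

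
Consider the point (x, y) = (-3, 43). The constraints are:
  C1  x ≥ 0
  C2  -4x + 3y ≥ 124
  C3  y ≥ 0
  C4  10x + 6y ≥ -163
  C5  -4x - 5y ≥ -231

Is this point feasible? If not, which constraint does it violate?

not feasible — violates C1

Constraint C1: x = -3, which is not ≥ 0. All other constraints are satisfied.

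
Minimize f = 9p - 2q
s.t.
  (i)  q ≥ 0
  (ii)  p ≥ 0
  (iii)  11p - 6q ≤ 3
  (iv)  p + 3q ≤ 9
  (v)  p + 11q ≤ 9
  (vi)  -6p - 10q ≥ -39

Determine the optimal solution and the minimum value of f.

Feasible corners and f = 9p - 2q:
  (0, 0) → f = 0
  (3/11, 0) → f = 27/11
  (0, 9/11) → f = -18/11
  (87/127, 96/127) → f = 591/127

The binding constraints are p = 0 and p + 11q = 9.
Solving simultaneously gives p = 0, q = 9/11.

p = 0, q = 9/11, minimum f = -18/11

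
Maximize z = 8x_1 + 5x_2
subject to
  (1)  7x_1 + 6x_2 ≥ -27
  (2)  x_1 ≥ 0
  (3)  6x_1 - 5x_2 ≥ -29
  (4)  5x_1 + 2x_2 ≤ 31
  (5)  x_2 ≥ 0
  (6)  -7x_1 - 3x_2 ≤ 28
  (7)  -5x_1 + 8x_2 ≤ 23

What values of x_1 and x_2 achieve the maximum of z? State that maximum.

Feasible corners and z = 8x_1 + 5x_2:
  (0, 0) → z = 0
  (0, 23/8) → z = 115/8
  (31/5, 0) → z = 248/5
  (101/25, 27/5) → z = 1483/25

The optimum lies where 5x_1 + 2x_2 = 31 and -5x_1 + 8x_2 = 23.
Solving simultaneously gives x_1 = 101/25, x_2 = 27/5.

x_1 = 101/25, x_2 = 27/5, maximum z = 1483/25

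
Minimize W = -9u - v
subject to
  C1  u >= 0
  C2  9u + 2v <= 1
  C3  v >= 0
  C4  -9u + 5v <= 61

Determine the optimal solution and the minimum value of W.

u = 1/9, v = 0, minimum W = -1

Extreme points and W = -9u - v:
  (0, 1/2) → W = -1/2
  (0, 0) → W = 0
  (1/9, 0) → W = -1

At the optimal vertex, 9u + 2v = 1 and v = 0.
Solving simultaneously gives u = 1/9, v = 0.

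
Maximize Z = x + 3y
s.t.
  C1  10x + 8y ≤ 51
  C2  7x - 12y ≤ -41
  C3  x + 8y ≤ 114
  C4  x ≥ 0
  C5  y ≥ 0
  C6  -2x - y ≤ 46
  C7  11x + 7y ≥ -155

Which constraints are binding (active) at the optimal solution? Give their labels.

C1 and C4

Feasible corners and Z = x + 3y:
  (71/44, 767/176) → Z = 235/16
  (0, 51/8) → Z = 153/8
  (0, 41/12) → Z = 41/4

The maximum is at (0, 51/8). Substituting into each constraint, equality holds for C1 and C4; the remaining constraints have slack.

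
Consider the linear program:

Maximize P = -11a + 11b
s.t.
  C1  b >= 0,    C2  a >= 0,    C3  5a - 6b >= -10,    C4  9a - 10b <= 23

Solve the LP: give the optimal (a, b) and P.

The optimum lies where a = 0 and 5a - 6b = -10.
Solving simultaneously gives a = 0, b = 5/3.

a = 0, b = 5/3, maximum P = 55/3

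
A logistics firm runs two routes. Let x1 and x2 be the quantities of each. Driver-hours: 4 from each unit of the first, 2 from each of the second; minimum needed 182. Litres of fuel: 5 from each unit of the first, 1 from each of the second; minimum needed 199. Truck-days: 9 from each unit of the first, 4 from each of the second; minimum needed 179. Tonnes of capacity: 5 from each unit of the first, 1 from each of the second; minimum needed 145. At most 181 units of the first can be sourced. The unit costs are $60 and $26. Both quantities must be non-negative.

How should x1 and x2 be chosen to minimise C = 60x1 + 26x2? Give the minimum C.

x1 = 36, x2 = 19, minimum C = 2654

Vertices and C = 60x1 + 26x2:
  (0, 199) → C = 5174
  (91/2, 0) → C = 2730
  (181, 0) → C = 10860
  (36, 19) → C = 2654
The feasible region is unbounded (it extends along (0, 1)), but C strictly increases along every unbounded feasible direction, so there is no improving ray and the minimum is attained at a vertex.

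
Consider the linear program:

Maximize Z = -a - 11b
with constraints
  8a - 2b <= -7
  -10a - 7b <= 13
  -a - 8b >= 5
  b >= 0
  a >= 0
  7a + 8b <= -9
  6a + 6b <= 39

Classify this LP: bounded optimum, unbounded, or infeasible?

infeasible

The boundaries 7a + 8b = -9 and 6a + 6b = 39 meet at (61, -109/2), but that point violates 8a - 2b ≤ -7. Every candidate vertex is excluded by some other constraint, so the feasible region is empty.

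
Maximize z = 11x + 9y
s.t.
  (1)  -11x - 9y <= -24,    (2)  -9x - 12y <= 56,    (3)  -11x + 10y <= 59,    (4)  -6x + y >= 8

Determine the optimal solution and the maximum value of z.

x = -3/7, y = 38/7, maximum z = 309/7

Extreme points and z = 11x + 9y:
  (-291/209, 83/19) → z = 24
  (-48/65, 232/65) → z = 24
  (-3/7, 38/7) → z = 309/7

The optimum lies where -11x + 10y = 59 and -6x + y = 8.
Solving simultaneously gives x = -3/7, y = 38/7.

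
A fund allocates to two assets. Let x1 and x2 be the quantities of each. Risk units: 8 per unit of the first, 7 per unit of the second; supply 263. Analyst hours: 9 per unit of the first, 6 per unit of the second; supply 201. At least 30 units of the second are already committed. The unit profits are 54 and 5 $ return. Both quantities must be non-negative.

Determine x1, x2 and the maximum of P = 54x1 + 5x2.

Corner points and P = 54x1 + 5x2:
  (0, 67/2) → P = 335/2
  (0, 30) → P = 150
  (7/3, 30) → P = 276

x1 = 7/3, x2 = 30, maximum P = 276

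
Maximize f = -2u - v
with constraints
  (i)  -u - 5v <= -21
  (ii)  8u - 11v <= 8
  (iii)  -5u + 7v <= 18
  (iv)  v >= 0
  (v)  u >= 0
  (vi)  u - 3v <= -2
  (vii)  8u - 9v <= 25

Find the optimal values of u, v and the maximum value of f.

u = 57/32, v = 123/32, maximum f = -237/32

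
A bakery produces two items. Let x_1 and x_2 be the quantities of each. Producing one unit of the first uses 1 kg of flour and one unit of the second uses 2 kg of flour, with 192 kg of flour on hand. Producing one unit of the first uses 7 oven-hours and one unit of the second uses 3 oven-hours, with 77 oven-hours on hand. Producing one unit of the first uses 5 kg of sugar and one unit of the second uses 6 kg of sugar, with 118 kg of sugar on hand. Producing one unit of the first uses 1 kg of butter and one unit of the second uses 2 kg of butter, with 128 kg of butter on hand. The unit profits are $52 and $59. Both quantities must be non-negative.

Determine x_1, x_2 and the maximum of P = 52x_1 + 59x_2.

Extreme points and P = 52x_1 + 59x_2:
  (0, 0) → P = 0
  (0, 59/3) → P = 3481/3
  (11, 0) → P = 572
  (4, 49/3) → P = 3515/3

x_1 = 4, x_2 = 49/3, maximum P = 3515/3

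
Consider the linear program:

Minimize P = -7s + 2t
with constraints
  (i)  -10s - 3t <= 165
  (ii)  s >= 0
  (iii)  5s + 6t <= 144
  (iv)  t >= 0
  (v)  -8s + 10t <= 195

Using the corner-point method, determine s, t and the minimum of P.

s = 144/5, t = 0, minimum P = -1008/5

Corner points and P = -7s + 2t:
  (0, 0) → P = 0
  (0, 39/2) → P = 39
  (144/5, 0) → P = -1008/5
  (135/49, 2127/98) → P = 1182/49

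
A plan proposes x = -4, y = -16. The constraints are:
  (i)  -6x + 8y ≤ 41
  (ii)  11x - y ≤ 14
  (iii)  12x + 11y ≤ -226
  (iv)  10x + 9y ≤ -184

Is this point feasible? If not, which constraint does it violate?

Constraint (iii): 12x + 11y = -224, which is not ≤ -226. All other constraints are satisfied.

not feasible — violates (iii)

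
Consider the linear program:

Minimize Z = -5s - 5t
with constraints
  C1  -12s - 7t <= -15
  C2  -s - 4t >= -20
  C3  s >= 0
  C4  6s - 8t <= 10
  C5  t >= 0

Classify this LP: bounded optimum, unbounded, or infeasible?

Feasible corners and Z = -5s - 5t:
  (0, 15/7) → Z = -75/7
  (5/4, 0) → Z = -25/4
  (0, 5) → Z = -25
  (25/4, 55/16) → Z = -775/16
  (5/3, 0) → Z = -25/3
The feasible region has finitely many vertices and no improving ray; the minimum is -775/16 at (25/4, 55/16).

bounded optimum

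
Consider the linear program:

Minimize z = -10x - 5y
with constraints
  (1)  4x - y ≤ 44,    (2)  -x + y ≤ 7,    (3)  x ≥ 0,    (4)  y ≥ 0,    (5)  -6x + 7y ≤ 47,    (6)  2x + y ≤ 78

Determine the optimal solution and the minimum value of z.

Extreme points and z = -10x - 5y:
  (11, 0) → z = -110
  (355/22, 226/11) → z = -2905/11
  (0, 0) → z = 0
  (0, 47/7) → z = -235/7

At the optimal vertex, 4x - y = 44 and -6x + 7y = 47.
Solving simultaneously gives x = 355/22, y = 226/11.

x = 355/22, y = 226/11, minimum z = -2905/11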